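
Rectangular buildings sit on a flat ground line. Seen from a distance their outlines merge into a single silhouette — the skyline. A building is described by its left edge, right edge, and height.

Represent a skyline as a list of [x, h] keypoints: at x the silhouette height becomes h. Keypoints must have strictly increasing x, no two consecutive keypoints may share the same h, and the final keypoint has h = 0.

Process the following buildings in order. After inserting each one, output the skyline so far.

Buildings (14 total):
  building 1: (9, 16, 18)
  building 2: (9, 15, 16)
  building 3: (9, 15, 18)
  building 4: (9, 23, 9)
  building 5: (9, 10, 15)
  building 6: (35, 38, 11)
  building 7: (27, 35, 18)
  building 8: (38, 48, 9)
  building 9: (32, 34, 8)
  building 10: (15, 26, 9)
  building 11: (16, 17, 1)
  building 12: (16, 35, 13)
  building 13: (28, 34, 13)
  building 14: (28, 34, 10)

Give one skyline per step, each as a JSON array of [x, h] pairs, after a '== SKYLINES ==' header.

== SKYLINES ==
[[9,18],[16,0]]
[[9,18],[16,0]]
[[9,18],[16,0]]
[[9,18],[16,9],[23,0]]
[[9,18],[16,9],[23,0]]
[[9,18],[16,9],[23,0],[35,11],[38,0]]
[[9,18],[16,9],[23,0],[27,18],[35,11],[38,0]]
[[9,18],[16,9],[23,0],[27,18],[35,11],[38,9],[48,0]]
[[9,18],[16,9],[23,0],[27,18],[35,11],[38,9],[48,0]]
[[9,18],[16,9],[26,0],[27,18],[35,11],[38,9],[48,0]]
[[9,18],[16,9],[26,0],[27,18],[35,11],[38,9],[48,0]]
[[9,18],[16,13],[27,18],[35,11],[38,9],[48,0]]
[[9,18],[16,13],[27,18],[35,11],[38,9],[48,0]]
[[9,18],[16,13],[27,18],[35,11],[38,9],[48,0]]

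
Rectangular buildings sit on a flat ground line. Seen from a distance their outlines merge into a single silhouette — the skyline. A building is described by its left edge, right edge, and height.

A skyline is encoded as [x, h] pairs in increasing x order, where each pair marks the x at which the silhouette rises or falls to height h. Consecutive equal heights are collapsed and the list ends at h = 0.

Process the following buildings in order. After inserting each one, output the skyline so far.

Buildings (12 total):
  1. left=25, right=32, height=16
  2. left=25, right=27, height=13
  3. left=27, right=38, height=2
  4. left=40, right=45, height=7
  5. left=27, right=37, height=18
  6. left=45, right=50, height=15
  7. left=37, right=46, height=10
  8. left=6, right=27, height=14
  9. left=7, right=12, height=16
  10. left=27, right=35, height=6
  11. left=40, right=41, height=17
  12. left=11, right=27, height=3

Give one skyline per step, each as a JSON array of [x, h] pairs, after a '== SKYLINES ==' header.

== SKYLINES ==
[[25,16],[32,0]]
[[25,16],[32,0]]
[[25,16],[32,2],[38,0]]
[[25,16],[32,2],[38,0],[40,7],[45,0]]
[[25,16],[27,18],[37,2],[38,0],[40,7],[45,0]]
[[25,16],[27,18],[37,2],[38,0],[40,7],[45,15],[50,0]]
[[25,16],[27,18],[37,10],[45,15],[50,0]]
[[6,14],[25,16],[27,18],[37,10],[45,15],[50,0]]
[[6,14],[7,16],[12,14],[25,16],[27,18],[37,10],[45,15],[50,0]]
[[6,14],[7,16],[12,14],[25,16],[27,18],[37,10],[45,15],[50,0]]
[[6,14],[7,16],[12,14],[25,16],[27,18],[37,10],[40,17],[41,10],[45,15],[50,0]]
[[6,14],[7,16],[12,14],[25,16],[27,18],[37,10],[40,17],[41,10],[45,15],[50,0]]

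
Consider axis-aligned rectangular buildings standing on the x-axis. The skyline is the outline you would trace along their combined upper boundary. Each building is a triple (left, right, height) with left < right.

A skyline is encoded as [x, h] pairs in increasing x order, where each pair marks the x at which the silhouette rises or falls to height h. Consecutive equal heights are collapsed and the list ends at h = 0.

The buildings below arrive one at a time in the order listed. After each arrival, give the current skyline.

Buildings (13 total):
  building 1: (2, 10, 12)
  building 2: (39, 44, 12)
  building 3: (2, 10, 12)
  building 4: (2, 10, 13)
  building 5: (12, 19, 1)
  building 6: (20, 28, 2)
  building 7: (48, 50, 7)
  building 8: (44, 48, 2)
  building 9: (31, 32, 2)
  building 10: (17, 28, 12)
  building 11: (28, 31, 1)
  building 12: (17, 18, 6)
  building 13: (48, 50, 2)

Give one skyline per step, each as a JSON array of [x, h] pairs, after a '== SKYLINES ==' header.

== SKYLINES ==
[[2,12],[10,0]]
[[2,12],[10,0],[39,12],[44,0]]
[[2,12],[10,0],[39,12],[44,0]]
[[2,13],[10,0],[39,12],[44,0]]
[[2,13],[10,0],[12,1],[19,0],[39,12],[44,0]]
[[2,13],[10,0],[12,1],[19,0],[20,2],[28,0],[39,12],[44,0]]
[[2,13],[10,0],[12,1],[19,0],[20,2],[28,0],[39,12],[44,0],[48,7],[50,0]]
[[2,13],[10,0],[12,1],[19,0],[20,2],[28,0],[39,12],[44,2],[48,7],[50,0]]
[[2,13],[10,0],[12,1],[19,0],[20,2],[28,0],[31,2],[32,0],[39,12],[44,2],[48,7],[50,0]]
[[2,13],[10,0],[12,1],[17,12],[28,0],[31,2],[32,0],[39,12],[44,2],[48,7],[50,0]]
[[2,13],[10,0],[12,1],[17,12],[28,1],[31,2],[32,0],[39,12],[44,2],[48,7],[50,0]]
[[2,13],[10,0],[12,1],[17,12],[28,1],[31,2],[32,0],[39,12],[44,2],[48,7],[50,0]]
[[2,13],[10,0],[12,1],[17,12],[28,1],[31,2],[32,0],[39,12],[44,2],[48,7],[50,0]]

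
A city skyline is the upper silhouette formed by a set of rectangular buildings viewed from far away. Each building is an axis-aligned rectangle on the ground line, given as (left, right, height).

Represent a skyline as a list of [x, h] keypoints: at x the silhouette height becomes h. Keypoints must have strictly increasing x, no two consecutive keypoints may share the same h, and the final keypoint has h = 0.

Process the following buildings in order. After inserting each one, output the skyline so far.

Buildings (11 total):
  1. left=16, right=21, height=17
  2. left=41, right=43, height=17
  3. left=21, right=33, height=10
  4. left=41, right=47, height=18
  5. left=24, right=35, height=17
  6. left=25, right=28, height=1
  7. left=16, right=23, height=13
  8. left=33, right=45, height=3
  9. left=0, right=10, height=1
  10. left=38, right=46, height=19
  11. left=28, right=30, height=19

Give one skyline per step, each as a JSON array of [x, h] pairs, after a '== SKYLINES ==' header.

== SKYLINES ==
[[16,17],[21,0]]
[[16,17],[21,0],[41,17],[43,0]]
[[16,17],[21,10],[33,0],[41,17],[43,0]]
[[16,17],[21,10],[33,0],[41,18],[47,0]]
[[16,17],[21,10],[24,17],[35,0],[41,18],[47,0]]
[[16,17],[21,10],[24,17],[35,0],[41,18],[47,0]]
[[16,17],[21,13],[23,10],[24,17],[35,0],[41,18],[47,0]]
[[16,17],[21,13],[23,10],[24,17],[35,3],[41,18],[47,0]]
[[0,1],[10,0],[16,17],[21,13],[23,10],[24,17],[35,3],[41,18],[47,0]]
[[0,1],[10,0],[16,17],[21,13],[23,10],[24,17],[35,3],[38,19],[46,18],[47,0]]
[[0,1],[10,0],[16,17],[21,13],[23,10],[24,17],[28,19],[30,17],[35,3],[38,19],[46,18],[47,0]]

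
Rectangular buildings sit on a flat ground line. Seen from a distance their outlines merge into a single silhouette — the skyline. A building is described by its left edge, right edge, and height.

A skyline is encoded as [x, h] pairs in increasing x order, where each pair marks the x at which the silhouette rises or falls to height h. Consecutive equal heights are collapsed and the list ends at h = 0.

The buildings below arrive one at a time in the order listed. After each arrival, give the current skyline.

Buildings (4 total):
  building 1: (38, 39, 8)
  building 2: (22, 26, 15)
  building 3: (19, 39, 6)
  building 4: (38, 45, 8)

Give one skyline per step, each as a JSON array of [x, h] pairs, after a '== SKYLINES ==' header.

== SKYLINES ==
[[38,8],[39,0]]
[[22,15],[26,0],[38,8],[39,0]]
[[19,6],[22,15],[26,6],[38,8],[39,0]]
[[19,6],[22,15],[26,6],[38,8],[45,0]]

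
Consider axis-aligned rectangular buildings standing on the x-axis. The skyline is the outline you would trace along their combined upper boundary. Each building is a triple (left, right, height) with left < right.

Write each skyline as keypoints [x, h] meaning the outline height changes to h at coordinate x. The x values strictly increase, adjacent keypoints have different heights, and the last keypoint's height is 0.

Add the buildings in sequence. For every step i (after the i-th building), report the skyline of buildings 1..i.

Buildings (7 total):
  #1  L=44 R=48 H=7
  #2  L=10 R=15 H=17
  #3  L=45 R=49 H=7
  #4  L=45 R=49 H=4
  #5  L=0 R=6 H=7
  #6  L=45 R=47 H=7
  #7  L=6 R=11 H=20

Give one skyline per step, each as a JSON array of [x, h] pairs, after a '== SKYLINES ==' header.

== SKYLINES ==
[[44,7],[48,0]]
[[10,17],[15,0],[44,7],[48,0]]
[[10,17],[15,0],[44,7],[49,0]]
[[10,17],[15,0],[44,7],[49,0]]
[[0,7],[6,0],[10,17],[15,0],[44,7],[49,0]]
[[0,7],[6,0],[10,17],[15,0],[44,7],[49,0]]
[[0,7],[6,20],[11,17],[15,0],[44,7],[49,0]]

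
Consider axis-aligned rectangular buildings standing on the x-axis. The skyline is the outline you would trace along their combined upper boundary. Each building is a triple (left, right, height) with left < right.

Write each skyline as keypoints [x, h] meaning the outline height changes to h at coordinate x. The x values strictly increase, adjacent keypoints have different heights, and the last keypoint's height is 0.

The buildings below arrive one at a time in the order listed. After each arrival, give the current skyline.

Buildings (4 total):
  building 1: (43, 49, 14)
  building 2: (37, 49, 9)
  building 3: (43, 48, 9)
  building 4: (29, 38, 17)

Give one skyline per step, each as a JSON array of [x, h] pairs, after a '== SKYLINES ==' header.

== SKYLINES ==
[[43,14],[49,0]]
[[37,9],[43,14],[49,0]]
[[37,9],[43,14],[49,0]]
[[29,17],[38,9],[43,14],[49,0]]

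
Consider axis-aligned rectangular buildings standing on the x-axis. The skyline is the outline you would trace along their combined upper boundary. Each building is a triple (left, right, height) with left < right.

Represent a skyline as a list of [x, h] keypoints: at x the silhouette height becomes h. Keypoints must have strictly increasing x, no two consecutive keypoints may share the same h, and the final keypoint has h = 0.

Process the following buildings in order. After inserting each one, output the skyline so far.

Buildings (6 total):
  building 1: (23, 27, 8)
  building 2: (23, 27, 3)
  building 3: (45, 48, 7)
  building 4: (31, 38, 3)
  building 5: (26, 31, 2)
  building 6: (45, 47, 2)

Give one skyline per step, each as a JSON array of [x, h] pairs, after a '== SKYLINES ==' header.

== SKYLINES ==
[[23,8],[27,0]]
[[23,8],[27,0]]
[[23,8],[27,0],[45,7],[48,0]]
[[23,8],[27,0],[31,3],[38,0],[45,7],[48,0]]
[[23,8],[27,2],[31,3],[38,0],[45,7],[48,0]]
[[23,8],[27,2],[31,3],[38,0],[45,7],[48,0]]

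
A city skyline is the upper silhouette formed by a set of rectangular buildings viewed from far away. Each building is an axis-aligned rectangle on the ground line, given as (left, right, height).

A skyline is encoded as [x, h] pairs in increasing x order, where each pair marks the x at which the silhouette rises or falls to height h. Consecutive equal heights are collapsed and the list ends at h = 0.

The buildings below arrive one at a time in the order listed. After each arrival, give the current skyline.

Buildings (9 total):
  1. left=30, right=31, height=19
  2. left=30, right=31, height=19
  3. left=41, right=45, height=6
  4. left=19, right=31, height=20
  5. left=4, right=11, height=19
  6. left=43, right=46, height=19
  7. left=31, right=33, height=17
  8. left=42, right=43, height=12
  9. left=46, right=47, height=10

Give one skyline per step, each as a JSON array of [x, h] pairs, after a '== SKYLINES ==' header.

== SKYLINES ==
[[30,19],[31,0]]
[[30,19],[31,0]]
[[30,19],[31,0],[41,6],[45,0]]
[[19,20],[31,0],[41,6],[45,0]]
[[4,19],[11,0],[19,20],[31,0],[41,6],[45,0]]
[[4,19],[11,0],[19,20],[31,0],[41,6],[43,19],[46,0]]
[[4,19],[11,0],[19,20],[31,17],[33,0],[41,6],[43,19],[46,0]]
[[4,19],[11,0],[19,20],[31,17],[33,0],[41,6],[42,12],[43,19],[46,0]]
[[4,19],[11,0],[19,20],[31,17],[33,0],[41,6],[42,12],[43,19],[46,10],[47,0]]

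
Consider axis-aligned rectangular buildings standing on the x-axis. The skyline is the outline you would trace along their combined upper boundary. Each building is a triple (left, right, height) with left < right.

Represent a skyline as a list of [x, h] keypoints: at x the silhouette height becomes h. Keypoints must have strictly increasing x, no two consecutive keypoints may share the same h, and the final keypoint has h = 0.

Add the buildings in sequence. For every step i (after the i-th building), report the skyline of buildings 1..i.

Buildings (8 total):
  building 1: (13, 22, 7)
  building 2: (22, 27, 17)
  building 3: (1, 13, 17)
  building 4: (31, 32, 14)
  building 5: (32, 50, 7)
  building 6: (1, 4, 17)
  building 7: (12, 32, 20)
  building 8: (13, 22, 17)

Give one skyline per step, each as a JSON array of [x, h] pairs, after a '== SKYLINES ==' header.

== SKYLINES ==
[[13,7],[22,0]]
[[13,7],[22,17],[27,0]]
[[1,17],[13,7],[22,17],[27,0]]
[[1,17],[13,7],[22,17],[27,0],[31,14],[32,0]]
[[1,17],[13,7],[22,17],[27,0],[31,14],[32,7],[50,0]]
[[1,17],[13,7],[22,17],[27,0],[31,14],[32,7],[50,0]]
[[1,17],[12,20],[32,7],[50,0]]
[[1,17],[12,20],[32,7],[50,0]]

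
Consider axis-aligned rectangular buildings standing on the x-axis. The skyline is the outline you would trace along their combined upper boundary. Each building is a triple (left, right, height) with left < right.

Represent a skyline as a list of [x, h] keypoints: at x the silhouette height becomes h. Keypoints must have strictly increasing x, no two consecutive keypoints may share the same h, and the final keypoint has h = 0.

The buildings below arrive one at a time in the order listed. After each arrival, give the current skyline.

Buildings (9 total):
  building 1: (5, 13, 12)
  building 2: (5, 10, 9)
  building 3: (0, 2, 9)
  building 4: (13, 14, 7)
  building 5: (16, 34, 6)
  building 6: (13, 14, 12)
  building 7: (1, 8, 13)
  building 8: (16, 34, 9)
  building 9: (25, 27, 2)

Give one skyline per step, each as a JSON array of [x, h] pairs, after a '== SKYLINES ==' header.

== SKYLINES ==
[[5,12],[13,0]]
[[5,12],[13,0]]
[[0,9],[2,0],[5,12],[13,0]]
[[0,9],[2,0],[5,12],[13,7],[14,0]]
[[0,9],[2,0],[5,12],[13,7],[14,0],[16,6],[34,0]]
[[0,9],[2,0],[5,12],[14,0],[16,6],[34,0]]
[[0,9],[1,13],[8,12],[14,0],[16,6],[34,0]]
[[0,9],[1,13],[8,12],[14,0],[16,9],[34,0]]
[[0,9],[1,13],[8,12],[14,0],[16,9],[34,0]]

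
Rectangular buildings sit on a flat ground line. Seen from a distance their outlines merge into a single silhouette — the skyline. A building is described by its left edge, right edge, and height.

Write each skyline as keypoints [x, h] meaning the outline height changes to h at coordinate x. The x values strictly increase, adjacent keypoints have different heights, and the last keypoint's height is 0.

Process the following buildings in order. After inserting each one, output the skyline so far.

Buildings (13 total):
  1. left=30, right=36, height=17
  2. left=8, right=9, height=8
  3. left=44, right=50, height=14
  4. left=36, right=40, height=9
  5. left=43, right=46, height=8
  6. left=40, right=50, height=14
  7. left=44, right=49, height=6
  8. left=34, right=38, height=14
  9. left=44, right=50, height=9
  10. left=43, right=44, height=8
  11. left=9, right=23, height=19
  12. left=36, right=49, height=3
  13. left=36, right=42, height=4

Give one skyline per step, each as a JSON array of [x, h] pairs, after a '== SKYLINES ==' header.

== SKYLINES ==
[[30,17],[36,0]]
[[8,8],[9,0],[30,17],[36,0]]
[[8,8],[9,0],[30,17],[36,0],[44,14],[50,0]]
[[8,8],[9,0],[30,17],[36,9],[40,0],[44,14],[50,0]]
[[8,8],[9,0],[30,17],[36,9],[40,0],[43,8],[44,14],[50,0]]
[[8,8],[9,0],[30,17],[36,9],[40,14],[50,0]]
[[8,8],[9,0],[30,17],[36,9],[40,14],[50,0]]
[[8,8],[9,0],[30,17],[36,14],[38,9],[40,14],[50,0]]
[[8,8],[9,0],[30,17],[36,14],[38,9],[40,14],[50,0]]
[[8,8],[9,0],[30,17],[36,14],[38,9],[40,14],[50,0]]
[[8,8],[9,19],[23,0],[30,17],[36,14],[38,9],[40,14],[50,0]]
[[8,8],[9,19],[23,0],[30,17],[36,14],[38,9],[40,14],[50,0]]
[[8,8],[9,19],[23,0],[30,17],[36,14],[38,9],[40,14],[50,0]]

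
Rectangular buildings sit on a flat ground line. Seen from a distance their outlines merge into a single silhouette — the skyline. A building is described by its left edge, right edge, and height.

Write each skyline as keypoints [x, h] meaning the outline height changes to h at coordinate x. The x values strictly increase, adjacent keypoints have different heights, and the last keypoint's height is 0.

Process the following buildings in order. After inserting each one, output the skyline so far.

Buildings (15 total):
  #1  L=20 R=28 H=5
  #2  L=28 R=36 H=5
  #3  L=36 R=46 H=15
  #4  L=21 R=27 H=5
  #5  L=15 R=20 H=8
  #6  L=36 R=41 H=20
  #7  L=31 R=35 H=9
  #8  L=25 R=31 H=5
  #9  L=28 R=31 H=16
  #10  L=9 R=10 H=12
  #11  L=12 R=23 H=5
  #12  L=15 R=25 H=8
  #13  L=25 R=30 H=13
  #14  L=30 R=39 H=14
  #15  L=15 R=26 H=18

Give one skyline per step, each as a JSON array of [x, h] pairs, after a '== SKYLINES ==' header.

== SKYLINES ==
[[20,5],[28,0]]
[[20,5],[36,0]]
[[20,5],[36,15],[46,0]]
[[20,5],[36,15],[46,0]]
[[15,8],[20,5],[36,15],[46,0]]
[[15,8],[20,5],[36,20],[41,15],[46,0]]
[[15,8],[20,5],[31,9],[35,5],[36,20],[41,15],[46,0]]
[[15,8],[20,5],[31,9],[35,5],[36,20],[41,15],[46,0]]
[[15,8],[20,5],[28,16],[31,9],[35,5],[36,20],[41,15],[46,0]]
[[9,12],[10,0],[15,8],[20,5],[28,16],[31,9],[35,5],[36,20],[41,15],[46,0]]
[[9,12],[10,0],[12,5],[15,8],[20,5],[28,16],[31,9],[35,5],[36,20],[41,15],[46,0]]
[[9,12],[10,0],[12,5],[15,8],[25,5],[28,16],[31,9],[35,5],[36,20],[41,15],[46,0]]
[[9,12],[10,0],[12,5],[15,8],[25,13],[28,16],[31,9],[35,5],[36,20],[41,15],[46,0]]
[[9,12],[10,0],[12,5],[15,8],[25,13],[28,16],[31,14],[36,20],[41,15],[46,0]]
[[9,12],[10,0],[12,5],[15,18],[26,13],[28,16],[31,14],[36,20],[41,15],[46,0]]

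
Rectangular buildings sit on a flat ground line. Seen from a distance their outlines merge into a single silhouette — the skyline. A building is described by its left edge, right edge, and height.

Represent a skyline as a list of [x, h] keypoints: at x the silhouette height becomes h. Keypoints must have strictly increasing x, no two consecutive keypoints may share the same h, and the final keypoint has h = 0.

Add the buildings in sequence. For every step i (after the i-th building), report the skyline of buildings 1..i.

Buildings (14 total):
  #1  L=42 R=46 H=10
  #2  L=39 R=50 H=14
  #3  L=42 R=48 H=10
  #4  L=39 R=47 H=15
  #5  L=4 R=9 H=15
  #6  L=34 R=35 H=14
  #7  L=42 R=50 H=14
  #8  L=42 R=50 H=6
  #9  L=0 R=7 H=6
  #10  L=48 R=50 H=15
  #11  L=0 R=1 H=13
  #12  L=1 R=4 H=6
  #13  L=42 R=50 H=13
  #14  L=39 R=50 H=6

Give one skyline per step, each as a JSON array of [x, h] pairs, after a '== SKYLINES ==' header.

== SKYLINES ==
[[42,10],[46,0]]
[[39,14],[50,0]]
[[39,14],[50,0]]
[[39,15],[47,14],[50,0]]
[[4,15],[9,0],[39,15],[47,14],[50,0]]
[[4,15],[9,0],[34,14],[35,0],[39,15],[47,14],[50,0]]
[[4,15],[9,0],[34,14],[35,0],[39,15],[47,14],[50,0]]
[[4,15],[9,0],[34,14],[35,0],[39,15],[47,14],[50,0]]
[[0,6],[4,15],[9,0],[34,14],[35,0],[39,15],[47,14],[50,0]]
[[0,6],[4,15],[9,0],[34,14],[35,0],[39,15],[47,14],[48,15],[50,0]]
[[0,13],[1,6],[4,15],[9,0],[34,14],[35,0],[39,15],[47,14],[48,15],[50,0]]
[[0,13],[1,6],[4,15],[9,0],[34,14],[35,0],[39,15],[47,14],[48,15],[50,0]]
[[0,13],[1,6],[4,15],[9,0],[34,14],[35,0],[39,15],[47,14],[48,15],[50,0]]
[[0,13],[1,6],[4,15],[9,0],[34,14],[35,0],[39,15],[47,14],[48,15],[50,0]]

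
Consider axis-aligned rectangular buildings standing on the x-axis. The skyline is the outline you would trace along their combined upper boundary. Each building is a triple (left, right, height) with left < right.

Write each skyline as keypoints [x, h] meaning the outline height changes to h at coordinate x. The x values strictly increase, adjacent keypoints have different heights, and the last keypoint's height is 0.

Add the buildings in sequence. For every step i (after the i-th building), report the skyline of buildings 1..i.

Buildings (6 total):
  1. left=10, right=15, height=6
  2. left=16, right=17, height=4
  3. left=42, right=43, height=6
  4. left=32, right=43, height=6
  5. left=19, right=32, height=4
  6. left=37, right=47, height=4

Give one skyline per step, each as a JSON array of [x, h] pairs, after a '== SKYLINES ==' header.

== SKYLINES ==
[[10,6],[15,0]]
[[10,6],[15,0],[16,4],[17,0]]
[[10,6],[15,0],[16,4],[17,0],[42,6],[43,0]]
[[10,6],[15,0],[16,4],[17,0],[32,6],[43,0]]
[[10,6],[15,0],[16,4],[17,0],[19,4],[32,6],[43,0]]
[[10,6],[15,0],[16,4],[17,0],[19,4],[32,6],[43,4],[47,0]]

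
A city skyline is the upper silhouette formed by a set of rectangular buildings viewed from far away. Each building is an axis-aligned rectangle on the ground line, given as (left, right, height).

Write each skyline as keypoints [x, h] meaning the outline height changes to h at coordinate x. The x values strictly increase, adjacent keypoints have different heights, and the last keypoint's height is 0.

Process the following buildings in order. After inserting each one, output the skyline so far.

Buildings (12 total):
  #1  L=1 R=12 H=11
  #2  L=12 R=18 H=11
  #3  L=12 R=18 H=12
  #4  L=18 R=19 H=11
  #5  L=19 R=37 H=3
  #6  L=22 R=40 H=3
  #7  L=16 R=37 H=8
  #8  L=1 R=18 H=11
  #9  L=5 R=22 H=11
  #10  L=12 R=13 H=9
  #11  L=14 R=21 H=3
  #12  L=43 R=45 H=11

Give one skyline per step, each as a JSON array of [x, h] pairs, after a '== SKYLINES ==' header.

== SKYLINES ==
[[1,11],[12,0]]
[[1,11],[18,0]]
[[1,11],[12,12],[18,0]]
[[1,11],[12,12],[18,11],[19,0]]
[[1,11],[12,12],[18,11],[19,3],[37,0]]
[[1,11],[12,12],[18,11],[19,3],[40,0]]
[[1,11],[12,12],[18,11],[19,8],[37,3],[40,0]]
[[1,11],[12,12],[18,11],[19,8],[37,3],[40,0]]
[[1,11],[12,12],[18,11],[22,8],[37,3],[40,0]]
[[1,11],[12,12],[18,11],[22,8],[37,3],[40,0]]
[[1,11],[12,12],[18,11],[22,8],[37,3],[40,0]]
[[1,11],[12,12],[18,11],[22,8],[37,3],[40,0],[43,11],[45,0]]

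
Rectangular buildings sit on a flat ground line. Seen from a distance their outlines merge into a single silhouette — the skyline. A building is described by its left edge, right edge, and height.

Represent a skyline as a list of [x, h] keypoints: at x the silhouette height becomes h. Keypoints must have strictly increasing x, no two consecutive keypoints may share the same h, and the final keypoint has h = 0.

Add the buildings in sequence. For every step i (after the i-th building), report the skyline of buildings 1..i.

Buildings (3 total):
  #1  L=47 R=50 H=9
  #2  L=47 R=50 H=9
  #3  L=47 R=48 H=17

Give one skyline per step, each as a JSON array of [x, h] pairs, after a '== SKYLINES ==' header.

== SKYLINES ==
[[47,9],[50,0]]
[[47,9],[50,0]]
[[47,17],[48,9],[50,0]]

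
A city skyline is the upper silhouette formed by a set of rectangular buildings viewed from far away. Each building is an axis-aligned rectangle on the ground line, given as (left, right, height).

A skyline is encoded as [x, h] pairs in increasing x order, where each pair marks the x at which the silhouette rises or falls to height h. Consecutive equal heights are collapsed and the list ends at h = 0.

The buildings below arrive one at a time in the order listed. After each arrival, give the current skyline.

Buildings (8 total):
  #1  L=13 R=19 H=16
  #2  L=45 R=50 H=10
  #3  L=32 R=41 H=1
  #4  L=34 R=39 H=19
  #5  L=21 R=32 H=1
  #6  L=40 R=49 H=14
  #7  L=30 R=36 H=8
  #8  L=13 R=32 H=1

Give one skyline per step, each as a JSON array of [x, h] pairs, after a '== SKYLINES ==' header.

== SKYLINES ==
[[13,16],[19,0]]
[[13,16],[19,0],[45,10],[50,0]]
[[13,16],[19,0],[32,1],[41,0],[45,10],[50,0]]
[[13,16],[19,0],[32,1],[34,19],[39,1],[41,0],[45,10],[50,0]]
[[13,16],[19,0],[21,1],[34,19],[39,1],[41,0],[45,10],[50,0]]
[[13,16],[19,0],[21,1],[34,19],[39,1],[40,14],[49,10],[50,0]]
[[13,16],[19,0],[21,1],[30,8],[34,19],[39,1],[40,14],[49,10],[50,0]]
[[13,16],[19,1],[30,8],[34,19],[39,1],[40,14],[49,10],[50,0]]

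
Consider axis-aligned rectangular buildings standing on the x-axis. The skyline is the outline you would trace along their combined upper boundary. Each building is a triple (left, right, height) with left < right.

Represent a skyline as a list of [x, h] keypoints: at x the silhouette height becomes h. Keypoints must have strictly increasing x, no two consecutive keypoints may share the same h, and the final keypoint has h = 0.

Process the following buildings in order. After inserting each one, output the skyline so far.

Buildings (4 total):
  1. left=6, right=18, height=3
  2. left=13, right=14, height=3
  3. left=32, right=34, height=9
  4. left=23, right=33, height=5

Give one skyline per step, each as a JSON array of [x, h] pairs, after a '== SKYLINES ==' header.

== SKYLINES ==
[[6,3],[18,0]]
[[6,3],[18,0]]
[[6,3],[18,0],[32,9],[34,0]]
[[6,3],[18,0],[23,5],[32,9],[34,0]]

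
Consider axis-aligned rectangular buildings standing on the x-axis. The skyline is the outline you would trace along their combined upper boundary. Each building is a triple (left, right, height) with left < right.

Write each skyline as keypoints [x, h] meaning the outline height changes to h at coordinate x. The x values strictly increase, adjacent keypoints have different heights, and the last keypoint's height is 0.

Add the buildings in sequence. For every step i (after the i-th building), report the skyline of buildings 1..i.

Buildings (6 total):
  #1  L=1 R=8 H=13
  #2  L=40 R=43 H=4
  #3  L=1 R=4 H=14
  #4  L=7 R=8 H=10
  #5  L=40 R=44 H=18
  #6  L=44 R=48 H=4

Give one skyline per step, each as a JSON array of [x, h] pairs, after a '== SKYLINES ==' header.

== SKYLINES ==
[[1,13],[8,0]]
[[1,13],[8,0],[40,4],[43,0]]
[[1,14],[4,13],[8,0],[40,4],[43,0]]
[[1,14],[4,13],[8,0],[40,4],[43,0]]
[[1,14],[4,13],[8,0],[40,18],[44,0]]
[[1,14],[4,13],[8,0],[40,18],[44,4],[48,0]]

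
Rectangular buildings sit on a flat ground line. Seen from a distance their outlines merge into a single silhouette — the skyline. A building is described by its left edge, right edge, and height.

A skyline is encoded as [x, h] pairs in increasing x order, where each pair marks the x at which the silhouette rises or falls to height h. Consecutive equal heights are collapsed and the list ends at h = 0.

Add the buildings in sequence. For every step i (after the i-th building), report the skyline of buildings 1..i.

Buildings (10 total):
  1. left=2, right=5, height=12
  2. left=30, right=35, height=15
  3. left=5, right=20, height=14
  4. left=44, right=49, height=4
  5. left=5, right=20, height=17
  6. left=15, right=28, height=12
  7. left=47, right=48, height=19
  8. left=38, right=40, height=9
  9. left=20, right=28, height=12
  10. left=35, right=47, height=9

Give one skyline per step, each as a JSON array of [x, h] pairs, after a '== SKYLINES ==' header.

== SKYLINES ==
[[2,12],[5,0]]
[[2,12],[5,0],[30,15],[35,0]]
[[2,12],[5,14],[20,0],[30,15],[35,0]]
[[2,12],[5,14],[20,0],[30,15],[35,0],[44,4],[49,0]]
[[2,12],[5,17],[20,0],[30,15],[35,0],[44,4],[49,0]]
[[2,12],[5,17],[20,12],[28,0],[30,15],[35,0],[44,4],[49,0]]
[[2,12],[5,17],[20,12],[28,0],[30,15],[35,0],[44,4],[47,19],[48,4],[49,0]]
[[2,12],[5,17],[20,12],[28,0],[30,15],[35,0],[38,9],[40,0],[44,4],[47,19],[48,4],[49,0]]
[[2,12],[5,17],[20,12],[28,0],[30,15],[35,0],[38,9],[40,0],[44,4],[47,19],[48,4],[49,0]]
[[2,12],[5,17],[20,12],[28,0],[30,15],[35,9],[47,19],[48,4],[49,0]]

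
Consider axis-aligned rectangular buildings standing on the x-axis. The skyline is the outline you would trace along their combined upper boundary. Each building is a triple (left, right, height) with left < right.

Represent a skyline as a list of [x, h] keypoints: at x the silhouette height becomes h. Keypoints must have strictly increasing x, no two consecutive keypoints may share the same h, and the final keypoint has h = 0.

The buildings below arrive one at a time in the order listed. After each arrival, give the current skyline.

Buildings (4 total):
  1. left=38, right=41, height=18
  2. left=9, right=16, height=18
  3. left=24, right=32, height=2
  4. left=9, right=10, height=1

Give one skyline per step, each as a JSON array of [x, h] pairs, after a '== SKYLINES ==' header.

== SKYLINES ==
[[38,18],[41,0]]
[[9,18],[16,0],[38,18],[41,0]]
[[9,18],[16,0],[24,2],[32,0],[38,18],[41,0]]
[[9,18],[16,0],[24,2],[32,0],[38,18],[41,0]]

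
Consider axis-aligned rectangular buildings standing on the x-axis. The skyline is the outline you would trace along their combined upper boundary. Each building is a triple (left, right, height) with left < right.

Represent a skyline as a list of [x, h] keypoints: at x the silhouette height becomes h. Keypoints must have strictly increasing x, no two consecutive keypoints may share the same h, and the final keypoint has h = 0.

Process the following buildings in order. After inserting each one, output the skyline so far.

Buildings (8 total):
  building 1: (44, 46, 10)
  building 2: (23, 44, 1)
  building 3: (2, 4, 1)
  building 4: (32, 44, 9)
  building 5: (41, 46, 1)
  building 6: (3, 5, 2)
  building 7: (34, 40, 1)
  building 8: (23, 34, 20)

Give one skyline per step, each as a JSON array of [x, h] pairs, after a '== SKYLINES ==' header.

== SKYLINES ==
[[44,10],[46,0]]
[[23,1],[44,10],[46,0]]
[[2,1],[4,0],[23,1],[44,10],[46,0]]
[[2,1],[4,0],[23,1],[32,9],[44,10],[46,0]]
[[2,1],[4,0],[23,1],[32,9],[44,10],[46,0]]
[[2,1],[3,2],[5,0],[23,1],[32,9],[44,10],[46,0]]
[[2,1],[3,2],[5,0],[23,1],[32,9],[44,10],[46,0]]
[[2,1],[3,2],[5,0],[23,20],[34,9],[44,10],[46,0]]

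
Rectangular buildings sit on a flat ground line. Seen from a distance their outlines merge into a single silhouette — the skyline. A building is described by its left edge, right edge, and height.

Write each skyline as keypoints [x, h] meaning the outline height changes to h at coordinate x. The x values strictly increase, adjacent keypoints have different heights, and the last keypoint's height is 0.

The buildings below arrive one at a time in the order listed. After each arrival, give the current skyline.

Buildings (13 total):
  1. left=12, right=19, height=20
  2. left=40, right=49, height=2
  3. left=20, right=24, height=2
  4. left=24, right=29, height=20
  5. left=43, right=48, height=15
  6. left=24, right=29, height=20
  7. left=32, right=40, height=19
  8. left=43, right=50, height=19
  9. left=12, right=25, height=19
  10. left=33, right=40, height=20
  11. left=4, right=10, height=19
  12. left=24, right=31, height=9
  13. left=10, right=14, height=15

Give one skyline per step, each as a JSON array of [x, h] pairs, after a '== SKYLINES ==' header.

== SKYLINES ==
[[12,20],[19,0]]
[[12,20],[19,0],[40,2],[49,0]]
[[12,20],[19,0],[20,2],[24,0],[40,2],[49,0]]
[[12,20],[19,0],[20,2],[24,20],[29,0],[40,2],[49,0]]
[[12,20],[19,0],[20,2],[24,20],[29,0],[40,2],[43,15],[48,2],[49,0]]
[[12,20],[19,0],[20,2],[24,20],[29,0],[40,2],[43,15],[48,2],[49,0]]
[[12,20],[19,0],[20,2],[24,20],[29,0],[32,19],[40,2],[43,15],[48,2],[49,0]]
[[12,20],[19,0],[20,2],[24,20],[29,0],[32,19],[40,2],[43,19],[50,0]]
[[12,20],[19,19],[24,20],[29,0],[32,19],[40,2],[43,19],[50,0]]
[[12,20],[19,19],[24,20],[29,0],[32,19],[33,20],[40,2],[43,19],[50,0]]
[[4,19],[10,0],[12,20],[19,19],[24,20],[29,0],[32,19],[33,20],[40,2],[43,19],[50,0]]
[[4,19],[10,0],[12,20],[19,19],[24,20],[29,9],[31,0],[32,19],[33,20],[40,2],[43,19],[50,0]]
[[4,19],[10,15],[12,20],[19,19],[24,20],[29,9],[31,0],[32,19],[33,20],[40,2],[43,19],[50,0]]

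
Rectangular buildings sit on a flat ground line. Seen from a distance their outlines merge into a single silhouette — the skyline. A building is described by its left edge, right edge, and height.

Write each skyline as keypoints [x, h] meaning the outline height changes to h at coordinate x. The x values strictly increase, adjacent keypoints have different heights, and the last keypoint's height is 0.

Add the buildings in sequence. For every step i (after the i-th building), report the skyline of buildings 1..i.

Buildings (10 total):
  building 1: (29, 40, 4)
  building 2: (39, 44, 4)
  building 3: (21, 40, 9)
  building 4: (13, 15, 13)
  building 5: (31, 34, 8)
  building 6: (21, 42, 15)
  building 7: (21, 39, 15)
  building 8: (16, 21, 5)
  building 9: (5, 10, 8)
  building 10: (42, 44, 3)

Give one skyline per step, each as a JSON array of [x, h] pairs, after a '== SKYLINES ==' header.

== SKYLINES ==
[[29,4],[40,0]]
[[29,4],[44,0]]
[[21,9],[40,4],[44,0]]
[[13,13],[15,0],[21,9],[40,4],[44,0]]
[[13,13],[15,0],[21,9],[40,4],[44,0]]
[[13,13],[15,0],[21,15],[42,4],[44,0]]
[[13,13],[15,0],[21,15],[42,4],[44,0]]
[[13,13],[15,0],[16,5],[21,15],[42,4],[44,0]]
[[5,8],[10,0],[13,13],[15,0],[16,5],[21,15],[42,4],[44,0]]
[[5,8],[10,0],[13,13],[15,0],[16,5],[21,15],[42,4],[44,0]]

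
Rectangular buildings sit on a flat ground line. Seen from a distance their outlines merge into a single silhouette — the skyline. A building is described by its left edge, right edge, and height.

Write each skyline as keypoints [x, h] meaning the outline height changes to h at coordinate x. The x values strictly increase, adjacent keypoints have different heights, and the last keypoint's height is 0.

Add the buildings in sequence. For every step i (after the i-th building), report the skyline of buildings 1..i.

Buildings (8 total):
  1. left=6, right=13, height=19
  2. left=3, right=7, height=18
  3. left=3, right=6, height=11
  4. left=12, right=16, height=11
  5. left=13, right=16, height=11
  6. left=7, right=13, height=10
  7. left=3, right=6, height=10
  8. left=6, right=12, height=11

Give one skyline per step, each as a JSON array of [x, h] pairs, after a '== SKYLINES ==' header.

== SKYLINES ==
[[6,19],[13,0]]
[[3,18],[6,19],[13,0]]
[[3,18],[6,19],[13,0]]
[[3,18],[6,19],[13,11],[16,0]]
[[3,18],[6,19],[13,11],[16,0]]
[[3,18],[6,19],[13,11],[16,0]]
[[3,18],[6,19],[13,11],[16,0]]
[[3,18],[6,19],[13,11],[16,0]]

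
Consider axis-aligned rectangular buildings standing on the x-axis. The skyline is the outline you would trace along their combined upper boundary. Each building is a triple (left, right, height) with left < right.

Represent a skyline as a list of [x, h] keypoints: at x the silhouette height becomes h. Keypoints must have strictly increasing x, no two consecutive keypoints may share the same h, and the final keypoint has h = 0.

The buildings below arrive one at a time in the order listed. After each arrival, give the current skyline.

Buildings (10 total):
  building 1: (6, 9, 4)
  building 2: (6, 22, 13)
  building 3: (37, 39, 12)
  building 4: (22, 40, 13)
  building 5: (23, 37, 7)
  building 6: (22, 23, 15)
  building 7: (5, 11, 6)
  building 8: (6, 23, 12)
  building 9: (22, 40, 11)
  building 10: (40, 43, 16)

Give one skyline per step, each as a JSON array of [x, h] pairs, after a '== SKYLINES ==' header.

== SKYLINES ==
[[6,4],[9,0]]
[[6,13],[22,0]]
[[6,13],[22,0],[37,12],[39,0]]
[[6,13],[40,0]]
[[6,13],[40,0]]
[[6,13],[22,15],[23,13],[40,0]]
[[5,6],[6,13],[22,15],[23,13],[40,0]]
[[5,6],[6,13],[22,15],[23,13],[40,0]]
[[5,6],[6,13],[22,15],[23,13],[40,0]]
[[5,6],[6,13],[22,15],[23,13],[40,16],[43,0]]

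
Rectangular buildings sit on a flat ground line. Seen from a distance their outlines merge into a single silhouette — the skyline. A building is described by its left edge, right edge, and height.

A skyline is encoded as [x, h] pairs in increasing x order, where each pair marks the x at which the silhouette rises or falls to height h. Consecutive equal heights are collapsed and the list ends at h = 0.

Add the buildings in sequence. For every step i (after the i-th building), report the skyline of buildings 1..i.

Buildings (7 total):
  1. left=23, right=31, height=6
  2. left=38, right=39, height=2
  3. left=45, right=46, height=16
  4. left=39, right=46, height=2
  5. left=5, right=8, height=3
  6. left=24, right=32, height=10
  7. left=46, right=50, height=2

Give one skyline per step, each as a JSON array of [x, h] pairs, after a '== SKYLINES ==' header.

== SKYLINES ==
[[23,6],[31,0]]
[[23,6],[31,0],[38,2],[39,0]]
[[23,6],[31,0],[38,2],[39,0],[45,16],[46,0]]
[[23,6],[31,0],[38,2],[45,16],[46,0]]
[[5,3],[8,0],[23,6],[31,0],[38,2],[45,16],[46,0]]
[[5,3],[8,0],[23,6],[24,10],[32,0],[38,2],[45,16],[46,0]]
[[5,3],[8,0],[23,6],[24,10],[32,0],[38,2],[45,16],[46,2],[50,0]]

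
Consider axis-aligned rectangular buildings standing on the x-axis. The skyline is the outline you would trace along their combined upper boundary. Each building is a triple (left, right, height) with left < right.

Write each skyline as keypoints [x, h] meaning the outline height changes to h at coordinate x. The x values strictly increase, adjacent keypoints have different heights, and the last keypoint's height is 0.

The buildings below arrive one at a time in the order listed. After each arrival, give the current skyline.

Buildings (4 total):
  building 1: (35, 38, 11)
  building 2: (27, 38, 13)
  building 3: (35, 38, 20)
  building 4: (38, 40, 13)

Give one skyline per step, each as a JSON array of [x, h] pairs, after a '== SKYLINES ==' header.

== SKYLINES ==
[[35,11],[38,0]]
[[27,13],[38,0]]
[[27,13],[35,20],[38,0]]
[[27,13],[35,20],[38,13],[40,0]]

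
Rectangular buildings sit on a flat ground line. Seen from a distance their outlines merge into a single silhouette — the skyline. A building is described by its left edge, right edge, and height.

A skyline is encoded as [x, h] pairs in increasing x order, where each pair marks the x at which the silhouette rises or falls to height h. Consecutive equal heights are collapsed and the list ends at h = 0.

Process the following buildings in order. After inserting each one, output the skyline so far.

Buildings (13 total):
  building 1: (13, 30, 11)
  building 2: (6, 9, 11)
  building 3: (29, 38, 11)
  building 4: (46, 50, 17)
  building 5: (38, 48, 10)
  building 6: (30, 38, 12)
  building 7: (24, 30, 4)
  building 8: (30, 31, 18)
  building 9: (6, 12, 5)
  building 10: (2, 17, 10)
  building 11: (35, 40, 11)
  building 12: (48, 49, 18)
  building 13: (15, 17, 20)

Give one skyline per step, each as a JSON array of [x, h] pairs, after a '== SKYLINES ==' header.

== SKYLINES ==
[[13,11],[30,0]]
[[6,11],[9,0],[13,11],[30,0]]
[[6,11],[9,0],[13,11],[38,0]]
[[6,11],[9,0],[13,11],[38,0],[46,17],[50,0]]
[[6,11],[9,0],[13,11],[38,10],[46,17],[50,0]]
[[6,11],[9,0],[13,11],[30,12],[38,10],[46,17],[50,0]]
[[6,11],[9,0],[13,11],[30,12],[38,10],[46,17],[50,0]]
[[6,11],[9,0],[13,11],[30,18],[31,12],[38,10],[46,17],[50,0]]
[[6,11],[9,5],[12,0],[13,11],[30,18],[31,12],[38,10],[46,17],[50,0]]
[[2,10],[6,11],[9,10],[13,11],[30,18],[31,12],[38,10],[46,17],[50,0]]
[[2,10],[6,11],[9,10],[13,11],[30,18],[31,12],[38,11],[40,10],[46,17],[50,0]]
[[2,10],[6,11],[9,10],[13,11],[30,18],[31,12],[38,11],[40,10],[46,17],[48,18],[49,17],[50,0]]
[[2,10],[6,11],[9,10],[13,11],[15,20],[17,11],[30,18],[31,12],[38,11],[40,10],[46,17],[48,18],[49,17],[50,0]]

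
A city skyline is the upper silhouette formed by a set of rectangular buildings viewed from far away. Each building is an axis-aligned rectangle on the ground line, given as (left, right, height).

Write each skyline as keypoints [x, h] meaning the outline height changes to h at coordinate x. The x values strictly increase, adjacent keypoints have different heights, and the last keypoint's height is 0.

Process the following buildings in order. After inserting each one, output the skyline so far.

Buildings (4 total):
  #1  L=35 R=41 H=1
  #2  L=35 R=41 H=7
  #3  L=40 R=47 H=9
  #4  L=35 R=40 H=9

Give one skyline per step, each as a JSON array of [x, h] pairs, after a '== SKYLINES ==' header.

== SKYLINES ==
[[35,1],[41,0]]
[[35,7],[41,0]]
[[35,7],[40,9],[47,0]]
[[35,9],[47,0]]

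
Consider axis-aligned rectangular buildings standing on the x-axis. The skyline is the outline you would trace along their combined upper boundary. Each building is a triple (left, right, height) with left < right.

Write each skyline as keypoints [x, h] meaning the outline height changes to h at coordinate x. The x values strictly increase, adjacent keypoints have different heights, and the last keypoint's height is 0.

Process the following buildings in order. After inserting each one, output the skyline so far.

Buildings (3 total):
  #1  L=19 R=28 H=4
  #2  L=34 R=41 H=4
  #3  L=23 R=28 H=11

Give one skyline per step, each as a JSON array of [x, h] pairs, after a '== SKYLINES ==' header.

== SKYLINES ==
[[19,4],[28,0]]
[[19,4],[28,0],[34,4],[41,0]]
[[19,4],[23,11],[28,0],[34,4],[41,0]]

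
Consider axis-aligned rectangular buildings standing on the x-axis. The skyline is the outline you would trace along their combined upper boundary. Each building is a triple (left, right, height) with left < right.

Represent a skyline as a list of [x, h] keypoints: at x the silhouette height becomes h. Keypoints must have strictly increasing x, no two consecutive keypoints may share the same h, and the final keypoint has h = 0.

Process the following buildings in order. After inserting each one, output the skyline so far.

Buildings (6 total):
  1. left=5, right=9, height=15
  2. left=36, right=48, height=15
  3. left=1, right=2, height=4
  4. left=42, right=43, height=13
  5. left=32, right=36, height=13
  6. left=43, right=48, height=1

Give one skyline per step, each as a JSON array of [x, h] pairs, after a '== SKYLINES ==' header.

== SKYLINES ==
[[5,15],[9,0]]
[[5,15],[9,0],[36,15],[48,0]]
[[1,4],[2,0],[5,15],[9,0],[36,15],[48,0]]
[[1,4],[2,0],[5,15],[9,0],[36,15],[48,0]]
[[1,4],[2,0],[5,15],[9,0],[32,13],[36,15],[48,0]]
[[1,4],[2,0],[5,15],[9,0],[32,13],[36,15],[48,0]]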